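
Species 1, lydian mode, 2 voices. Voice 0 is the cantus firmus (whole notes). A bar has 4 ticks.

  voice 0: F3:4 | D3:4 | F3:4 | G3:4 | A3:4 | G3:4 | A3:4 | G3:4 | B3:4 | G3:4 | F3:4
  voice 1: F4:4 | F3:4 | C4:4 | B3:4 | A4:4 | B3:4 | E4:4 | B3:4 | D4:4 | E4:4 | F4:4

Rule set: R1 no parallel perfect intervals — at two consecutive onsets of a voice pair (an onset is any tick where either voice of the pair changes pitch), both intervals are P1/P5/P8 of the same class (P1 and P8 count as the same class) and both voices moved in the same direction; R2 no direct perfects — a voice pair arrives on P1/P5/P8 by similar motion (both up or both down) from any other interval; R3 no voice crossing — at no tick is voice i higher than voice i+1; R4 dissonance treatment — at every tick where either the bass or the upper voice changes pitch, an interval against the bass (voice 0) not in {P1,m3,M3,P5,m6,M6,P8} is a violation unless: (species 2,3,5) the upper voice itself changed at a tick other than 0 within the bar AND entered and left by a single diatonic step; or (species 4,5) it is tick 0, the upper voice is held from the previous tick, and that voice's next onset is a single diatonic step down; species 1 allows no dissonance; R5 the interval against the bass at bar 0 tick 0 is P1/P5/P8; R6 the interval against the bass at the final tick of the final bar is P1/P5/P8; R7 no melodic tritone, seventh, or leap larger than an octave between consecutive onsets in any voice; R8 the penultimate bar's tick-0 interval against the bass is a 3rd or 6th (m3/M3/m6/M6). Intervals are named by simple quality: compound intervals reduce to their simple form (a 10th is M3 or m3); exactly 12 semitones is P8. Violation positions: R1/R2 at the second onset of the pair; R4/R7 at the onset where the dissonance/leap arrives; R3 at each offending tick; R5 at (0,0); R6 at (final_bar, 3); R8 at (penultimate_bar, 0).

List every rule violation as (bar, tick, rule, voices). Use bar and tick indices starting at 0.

(2, 0, R2, (0, 1))
(4, 0, R2, (0, 1))
(4, 0, R7, (1,))
(5, 0, R7, (1,))
(6, 0, R2, (0, 1))

bar 0: v0=F3 v1=F4 downbeat P8
bar 1: v0=D3 v1=F3 downbeat m3
bar 2: v0=F3 v1=C4 downbeat P5
bar 3: v0=G3 v1=B3 downbeat M3
bar 4: v0=A3 v1=A4 downbeat P8
bar 5: v0=G3 v1=B3 downbeat M3
bar 6: v0=A3 v1=E4 downbeat P5
bar 7: v0=G3 v1=B3 downbeat M3
bar 8: v0=B3 v1=D4 downbeat m3
bar 9: v0=G3 v1=E4 downbeat M6
bar 10: v0=F3 v1=F4 downbeat P8
  -> R2 @ bar 2 tick 0 v(0, 1): D3/F3 m3 -> F3/C4 P5 similar
  -> R2 @ bar 4 tick 0 v(0, 1): G3/B3 M3 -> A3/A4 P8 similar
  -> R7 @ bar 4 tick 0 v(1,): B3->A4 leap 10st
  -> R7 @ bar 5 tick 0 v(1,): A4->B3 leap 10st
  -> R2 @ bar 6 tick 0 v(0, 1): G3/B3 M3 -> A3/E4 P5 similar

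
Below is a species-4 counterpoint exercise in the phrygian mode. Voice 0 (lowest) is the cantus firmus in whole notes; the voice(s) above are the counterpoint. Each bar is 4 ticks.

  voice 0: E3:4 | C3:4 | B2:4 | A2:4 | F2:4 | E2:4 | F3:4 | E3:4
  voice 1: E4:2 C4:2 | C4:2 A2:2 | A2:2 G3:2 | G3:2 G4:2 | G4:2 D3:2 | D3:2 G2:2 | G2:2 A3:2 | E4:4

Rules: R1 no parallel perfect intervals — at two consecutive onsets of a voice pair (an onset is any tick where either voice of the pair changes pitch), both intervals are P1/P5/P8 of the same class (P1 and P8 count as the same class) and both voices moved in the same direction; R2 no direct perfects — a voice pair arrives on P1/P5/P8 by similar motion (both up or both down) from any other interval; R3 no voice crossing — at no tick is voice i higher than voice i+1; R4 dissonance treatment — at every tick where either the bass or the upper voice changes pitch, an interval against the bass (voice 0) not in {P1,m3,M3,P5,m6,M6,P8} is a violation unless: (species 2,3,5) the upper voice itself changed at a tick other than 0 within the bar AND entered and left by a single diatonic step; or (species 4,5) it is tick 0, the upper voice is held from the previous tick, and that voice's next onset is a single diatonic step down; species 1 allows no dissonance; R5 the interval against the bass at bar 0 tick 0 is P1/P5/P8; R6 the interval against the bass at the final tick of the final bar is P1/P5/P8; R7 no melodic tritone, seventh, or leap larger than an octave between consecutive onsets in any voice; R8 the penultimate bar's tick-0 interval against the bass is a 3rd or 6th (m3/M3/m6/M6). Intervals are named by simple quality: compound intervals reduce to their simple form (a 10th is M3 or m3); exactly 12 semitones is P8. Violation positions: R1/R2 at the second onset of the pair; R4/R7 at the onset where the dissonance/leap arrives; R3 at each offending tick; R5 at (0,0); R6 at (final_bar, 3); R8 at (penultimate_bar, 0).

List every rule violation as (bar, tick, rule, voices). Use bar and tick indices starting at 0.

(1, 2, R3, (0, 1))
(1, 2, R7, (1,))
(1, 3, R3, (0, 1))
(2, 0, R3, (0, 1))
(2, 0, R4, (0, 1))
(2, 1, R3, (0, 1))
(2, 2, R7, (1,))
(3, 0, R4, (0, 1))
(3, 2, R4, (0, 1))
(4, 0, R4, (0, 1))
(4, 2, R7, (1,))
(5, 0, R4, (0, 1))
(6, 0, R3, (0, 1))
(6, 0, R4, (0, 1))
(6, 0, R7, (0,))
(6, 0, R8, (0, 1))
(6, 1, R3, (0, 1))
(6, 2, R7, (1,))

bar 0: v0=E3 v1=E4 downbeat P8
bar 1: v0=C3 v1=C4 downbeat P8
bar 2: v0=B2 v1=A2 downbeat M2
bar 3: v0=A2 v1=G3 downbeat m7
bar 4: v0=F2 v1=G4 downbeat M2
bar 5: v0=E2 v1=D3 downbeat m7
bar 6: v0=F3 v1=G2 downbeat m7
bar 7: v0=E3 v1=E4 downbeat P8
  -> R3 @ bar 1 tick 2 v(0, 1): C3 above A2
  -> R7 @ bar 1 tick 2 v(1,): C4->A2 leap 15st
  -> R3 @ bar 1 tick 3 v(0, 1): C3 above A2
  -> R3 @ bar 2 tick 0 v(0, 1): B2 above A2
  -> R4 @ bar 2 tick 0 v(0, 1): B2/A2 M2 untreated
  -> R3 @ bar 2 tick 1 v(0, 1): B2 above A2
  -> R7 @ bar 2 tick 2 v(1,): A2->G3 leap 10st
  -> R4 @ bar 3 tick 0 v(0, 1): A2/G3 m7 untreated
  -> R4 @ bar 3 tick 2 v(0, 1): A2/G4 m7 untreated
  -> R4 @ bar 4 tick 0 v(0, 1): F2/G4 M2 untreated
  -> R7 @ bar 4 tick 2 v(1,): G4->D3 leap 17st
  -> R4 @ bar 5 tick 0 v(0, 1): E2/D3 m7 untreated
  -> R3 @ bar 6 tick 0 v(0, 1): F3 above G2
  -> R4 @ bar 6 tick 0 v(0, 1): F3/G2 m7 untreated
  -> R7 @ bar 6 tick 0 v(0,): E2->F3 leap 13st
  -> R8 @ bar 6 tick 0 v(0, 1): penult m7 not 3rd/6th
  -> R3 @ bar 6 tick 1 v(0, 1): F3 above G2
  -> R7 @ bar 6 tick 2 v(1,): G2->A3 leap 14st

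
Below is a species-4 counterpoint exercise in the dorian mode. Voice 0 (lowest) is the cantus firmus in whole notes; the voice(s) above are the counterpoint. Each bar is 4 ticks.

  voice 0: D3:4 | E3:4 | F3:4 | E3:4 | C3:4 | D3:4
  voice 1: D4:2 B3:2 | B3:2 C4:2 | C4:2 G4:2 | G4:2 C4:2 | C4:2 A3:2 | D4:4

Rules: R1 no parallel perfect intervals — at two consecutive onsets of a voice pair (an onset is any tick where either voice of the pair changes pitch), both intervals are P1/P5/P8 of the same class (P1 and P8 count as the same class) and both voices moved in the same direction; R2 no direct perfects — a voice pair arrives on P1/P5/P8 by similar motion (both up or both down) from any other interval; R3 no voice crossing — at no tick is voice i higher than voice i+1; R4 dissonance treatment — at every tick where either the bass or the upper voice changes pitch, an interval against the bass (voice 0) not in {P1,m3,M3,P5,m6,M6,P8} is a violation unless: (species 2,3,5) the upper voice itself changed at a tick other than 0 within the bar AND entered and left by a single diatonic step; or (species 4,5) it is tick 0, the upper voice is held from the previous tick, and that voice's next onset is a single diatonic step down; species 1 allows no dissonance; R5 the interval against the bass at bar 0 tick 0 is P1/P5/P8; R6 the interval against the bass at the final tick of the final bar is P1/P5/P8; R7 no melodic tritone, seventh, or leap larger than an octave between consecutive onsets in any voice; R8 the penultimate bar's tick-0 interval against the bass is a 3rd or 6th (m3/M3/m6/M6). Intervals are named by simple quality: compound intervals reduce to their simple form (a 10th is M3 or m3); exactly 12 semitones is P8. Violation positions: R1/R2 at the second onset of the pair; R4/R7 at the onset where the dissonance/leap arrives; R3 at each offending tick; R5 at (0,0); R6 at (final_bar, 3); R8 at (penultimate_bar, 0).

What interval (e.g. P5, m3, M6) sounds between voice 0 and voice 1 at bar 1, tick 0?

P5

voice 0=E3 voice 1=B3 -> P5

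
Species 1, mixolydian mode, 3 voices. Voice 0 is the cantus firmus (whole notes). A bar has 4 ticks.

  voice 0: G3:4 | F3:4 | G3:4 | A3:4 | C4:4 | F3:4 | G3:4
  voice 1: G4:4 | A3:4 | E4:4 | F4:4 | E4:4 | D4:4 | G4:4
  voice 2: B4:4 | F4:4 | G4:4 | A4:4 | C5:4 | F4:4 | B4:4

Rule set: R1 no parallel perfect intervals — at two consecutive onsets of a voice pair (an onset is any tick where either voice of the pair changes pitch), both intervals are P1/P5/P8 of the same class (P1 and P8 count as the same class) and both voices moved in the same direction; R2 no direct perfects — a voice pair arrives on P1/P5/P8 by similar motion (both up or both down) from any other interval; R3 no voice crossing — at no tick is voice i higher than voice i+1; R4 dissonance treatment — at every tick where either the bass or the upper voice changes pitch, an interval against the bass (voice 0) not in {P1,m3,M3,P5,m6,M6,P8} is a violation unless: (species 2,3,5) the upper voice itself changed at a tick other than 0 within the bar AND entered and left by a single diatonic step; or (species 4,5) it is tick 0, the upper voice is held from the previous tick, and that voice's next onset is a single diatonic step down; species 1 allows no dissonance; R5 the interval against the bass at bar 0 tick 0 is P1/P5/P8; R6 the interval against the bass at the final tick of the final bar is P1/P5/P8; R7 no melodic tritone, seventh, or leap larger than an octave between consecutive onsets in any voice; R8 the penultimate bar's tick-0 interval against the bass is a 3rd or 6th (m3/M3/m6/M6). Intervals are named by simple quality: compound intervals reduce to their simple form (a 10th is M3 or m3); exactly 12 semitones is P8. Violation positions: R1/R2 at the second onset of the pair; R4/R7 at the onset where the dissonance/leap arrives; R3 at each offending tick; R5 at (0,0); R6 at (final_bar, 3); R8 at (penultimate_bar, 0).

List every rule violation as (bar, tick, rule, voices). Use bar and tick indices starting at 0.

bar 0: v0=G3 v1=G4 v2=B4 downbeat M3
bar 1: v0=F3 v1=A3 v2=F4 downbeat P8
bar 2: v0=G3 v1=E4 v2=G4 downbeat P8
bar 3: v0=A3 v1=F4 v2=A4 downbeat P8
bar 4: v0=C4 v1=E4 v2=C5 downbeat P8
bar 5: v0=F3 v1=D4 v2=F4 downbeat P8
bar 6: v0=G3 v1=G4 v2=B4 downbeat M3
  -> R5 @ bar 0 tick 0 v(0, 2): opens on M3
  -> R2 @ bar 1 tick 0 v(0, 2): G3/B4 M3 -> F3/F4 P8 similar
  -> R7 @ bar 1 tick 0 v(1,): G4->A3 leap 10st
  -> R7 @ bar 1 tick 0 v(2,): B4->F4 leap 6st
  -> R1 @ bar 2 tick 0 v(0, 2): F3/F4 P8 -> G3/G4 P8 similar
  -> R1 @ bar 3 tick 0 v(0, 2): G3/G4 P8 -> A3/A4 P8 similar
  -> R1 @ bar 4 tick 0 v(0, 2): A3/A4 P8 -> C4/C5 P8 similar
  -> R1 @ bar 5 tick 0 v(0, 2): C4/C5 P8 -> F3/F4 P8 similar
  -> R8 @ bar 5 tick 0 v(0, 2): penult P8 not 3rd/6th
  -> R2 @ bar 6 tick 0 v(0, 1): F3/D4 M6 -> G3/G4 P8 similar
  -> R7 @ bar 6 tick 0 v(2,): F4->B4 leap 6st
  -> R6 @ bar 6 tick 3 v(0, 2): closes on M3

(0, 0, R5, (0, 2))
(1, 0, R2, (0, 2))
(1, 0, R7, (1,))
(1, 0, R7, (2,))
(2, 0, R1, (0, 2))
(3, 0, R1, (0, 2))
(4, 0, R1, (0, 2))
(5, 0, R1, (0, 2))
(5, 0, R8, (0, 2))
(6, 0, R2, (0, 1))
(6, 0, R7, (2,))
(6, 3, R6, (0, 2))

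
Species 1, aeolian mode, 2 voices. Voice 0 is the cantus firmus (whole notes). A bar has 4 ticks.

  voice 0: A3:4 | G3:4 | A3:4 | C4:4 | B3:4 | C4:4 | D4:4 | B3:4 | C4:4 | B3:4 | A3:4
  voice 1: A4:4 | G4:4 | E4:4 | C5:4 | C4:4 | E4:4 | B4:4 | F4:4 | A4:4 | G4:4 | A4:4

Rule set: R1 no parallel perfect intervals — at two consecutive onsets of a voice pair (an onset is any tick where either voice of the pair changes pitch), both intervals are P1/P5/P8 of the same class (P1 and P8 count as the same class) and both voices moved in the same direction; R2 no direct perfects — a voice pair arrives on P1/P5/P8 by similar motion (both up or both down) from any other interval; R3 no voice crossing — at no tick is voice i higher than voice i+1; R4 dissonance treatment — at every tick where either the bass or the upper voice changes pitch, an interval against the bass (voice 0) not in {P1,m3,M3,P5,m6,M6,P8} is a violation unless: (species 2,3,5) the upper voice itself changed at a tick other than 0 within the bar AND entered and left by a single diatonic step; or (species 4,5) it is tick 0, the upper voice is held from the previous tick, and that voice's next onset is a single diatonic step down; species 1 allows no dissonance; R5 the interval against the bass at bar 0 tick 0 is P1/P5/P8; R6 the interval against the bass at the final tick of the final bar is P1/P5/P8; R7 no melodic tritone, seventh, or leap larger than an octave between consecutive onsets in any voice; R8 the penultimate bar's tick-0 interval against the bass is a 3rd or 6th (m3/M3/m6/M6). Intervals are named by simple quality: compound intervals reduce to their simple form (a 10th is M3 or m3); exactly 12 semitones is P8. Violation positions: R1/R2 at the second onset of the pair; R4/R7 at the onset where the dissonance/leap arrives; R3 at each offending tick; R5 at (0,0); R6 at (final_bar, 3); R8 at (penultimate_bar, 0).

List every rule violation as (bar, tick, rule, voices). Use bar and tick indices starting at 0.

(1, 0, R1, (0, 1))
(3, 0, R2, (0, 1))
(4, 0, R4, (0, 1))
(7, 0, R4, (0, 1))
(7, 0, R7, (1,))

bar 0: v0=A3 v1=A4 downbeat P8
bar 1: v0=G3 v1=G4 downbeat P8
bar 2: v0=A3 v1=E4 downbeat P5
bar 3: v0=C4 v1=C5 downbeat P8
bar 4: v0=B3 v1=C4 downbeat m2
bar 5: v0=C4 v1=E4 downbeat M3
bar 6: v0=D4 v1=B4 downbeat M6
bar 7: v0=B3 v1=F4 downbeat TT
bar 8: v0=C4 v1=A4 downbeat M6
bar 9: v0=B3 v1=G4 downbeat m6
bar 10: v0=A3 v1=A4 downbeat P8
  -> R1 @ bar 1 tick 0 v(0, 1): A3/A4 P8 -> G3/G4 P8 similar
  -> R2 @ bar 3 tick 0 v(0, 1): A3/E4 P5 -> C4/C5 P8 similar
  -> R4 @ bar 4 tick 0 v(0, 1): B3/C4 m2 untreated
  -> R4 @ bar 7 tick 0 v(0, 1): B3/F4 TT untreated
  -> R7 @ bar 7 tick 0 v(1,): B4->F4 leap 6st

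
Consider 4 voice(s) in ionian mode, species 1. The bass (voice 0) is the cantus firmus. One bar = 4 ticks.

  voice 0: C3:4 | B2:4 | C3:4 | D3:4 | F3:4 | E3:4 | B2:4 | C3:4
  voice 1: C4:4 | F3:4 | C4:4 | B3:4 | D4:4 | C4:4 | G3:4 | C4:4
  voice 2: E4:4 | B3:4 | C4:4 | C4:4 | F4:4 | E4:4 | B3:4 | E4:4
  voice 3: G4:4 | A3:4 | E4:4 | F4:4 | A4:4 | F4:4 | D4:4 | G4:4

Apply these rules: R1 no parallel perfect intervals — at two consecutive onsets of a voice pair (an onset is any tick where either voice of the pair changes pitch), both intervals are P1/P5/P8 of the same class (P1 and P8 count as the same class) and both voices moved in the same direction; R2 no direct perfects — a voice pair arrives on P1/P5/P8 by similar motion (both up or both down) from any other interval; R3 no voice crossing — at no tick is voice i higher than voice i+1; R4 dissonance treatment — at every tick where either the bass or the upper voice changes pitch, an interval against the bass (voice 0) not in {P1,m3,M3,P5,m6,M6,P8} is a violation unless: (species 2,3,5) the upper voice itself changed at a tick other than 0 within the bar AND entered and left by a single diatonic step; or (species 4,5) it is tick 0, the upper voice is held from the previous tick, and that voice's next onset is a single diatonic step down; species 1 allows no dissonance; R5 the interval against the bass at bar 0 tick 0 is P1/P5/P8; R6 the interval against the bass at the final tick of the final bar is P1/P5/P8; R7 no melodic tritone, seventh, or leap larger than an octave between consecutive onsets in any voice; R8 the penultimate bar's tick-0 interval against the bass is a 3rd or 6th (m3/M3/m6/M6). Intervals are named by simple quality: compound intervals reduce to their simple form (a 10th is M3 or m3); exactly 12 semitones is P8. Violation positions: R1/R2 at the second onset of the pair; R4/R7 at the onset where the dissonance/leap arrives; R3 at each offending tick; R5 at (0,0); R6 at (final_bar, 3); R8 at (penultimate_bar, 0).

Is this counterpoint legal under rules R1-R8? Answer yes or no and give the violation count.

bar 0: v0=C3 v1=C4 v2=E4 v3=G4 (P5)
bar 1: v0=B2 v1=F3 v2=B3 v3=A3 (m7)
bar 2: v0=C3 v1=C4 v2=C4 v3=E4 (M3)
bar 3: v0=D3 v1=B3 v2=C4 v3=F4 (m3)
bar 4: v0=F3 v1=D4 v2=F4 v3=A4 (M3)
bar 5: v0=E3 v1=C4 v2=E4 v3=F4 (m2)
bar 6: v0=B2 v1=G3 v2=B3 v3=D4 (m3)
bar 7: v0=C3 v1=C4 v2=E4 v3=G4 (P5)
  R5 @ bar0.0: opens on M3
  R2 @ bar1.0: C3/E4 M3 -> B2/B3 P8 similar
  R3 @ bar1.0: B3 above A3
  R4 @ bar1.0: B2/F3 TT untreated
  R4 @ bar1.0: B2/A3 m7 untreated
  R7 @ bar1.0: G4->A3 leap 10st
  R3 @ bar1.1: B3 above A3
  R3 @ bar1.2: B3 above A3
  R3 @ bar1.3: B3 above A3
  R1 @ bar2.0: B2/B3 P8 -> C3/C4 P8 similar
  R2 @ bar2.0: B2/F3 TT -> C3/C4 P8 similar
  R2 @ bar2.0: F3/B3 TT -> C4/C4 P1 similar
  R4 @ bar3.0: D3/C4 m7 untreated
  R2 @ bar4.0: D3/C4 m7 -> F3/F4 P8 similar
  R2 @ bar4.0: B3/F4 TT -> D4/A4 P5 similar
  R1 @ bar5.0: F3/F4 P8 -> E3/E4 P8 similar
  R4 @ bar5.0: E3/F4 m2 untreated
  R1 @ bar6.0: E3/E4 P8 -> B2/B3 P8 similar
  R2 @ bar6.0: C4/F4 P4 -> G3/D4 P5 similar
  R8 @ bar6.0: penult P8 not 3rd/6th
  R1 @ bar7.0: G3/D4 P5 -> C4/G4 P5 similar
  R2 @ bar7.0: B2/G3 m6 -> C3/C4 P8 similar
  R2 @ bar7.0: B2/D4 m3 -> C3/G4 P5 similar
  R6 @ bar7.3: closes on M3

No (24 violations)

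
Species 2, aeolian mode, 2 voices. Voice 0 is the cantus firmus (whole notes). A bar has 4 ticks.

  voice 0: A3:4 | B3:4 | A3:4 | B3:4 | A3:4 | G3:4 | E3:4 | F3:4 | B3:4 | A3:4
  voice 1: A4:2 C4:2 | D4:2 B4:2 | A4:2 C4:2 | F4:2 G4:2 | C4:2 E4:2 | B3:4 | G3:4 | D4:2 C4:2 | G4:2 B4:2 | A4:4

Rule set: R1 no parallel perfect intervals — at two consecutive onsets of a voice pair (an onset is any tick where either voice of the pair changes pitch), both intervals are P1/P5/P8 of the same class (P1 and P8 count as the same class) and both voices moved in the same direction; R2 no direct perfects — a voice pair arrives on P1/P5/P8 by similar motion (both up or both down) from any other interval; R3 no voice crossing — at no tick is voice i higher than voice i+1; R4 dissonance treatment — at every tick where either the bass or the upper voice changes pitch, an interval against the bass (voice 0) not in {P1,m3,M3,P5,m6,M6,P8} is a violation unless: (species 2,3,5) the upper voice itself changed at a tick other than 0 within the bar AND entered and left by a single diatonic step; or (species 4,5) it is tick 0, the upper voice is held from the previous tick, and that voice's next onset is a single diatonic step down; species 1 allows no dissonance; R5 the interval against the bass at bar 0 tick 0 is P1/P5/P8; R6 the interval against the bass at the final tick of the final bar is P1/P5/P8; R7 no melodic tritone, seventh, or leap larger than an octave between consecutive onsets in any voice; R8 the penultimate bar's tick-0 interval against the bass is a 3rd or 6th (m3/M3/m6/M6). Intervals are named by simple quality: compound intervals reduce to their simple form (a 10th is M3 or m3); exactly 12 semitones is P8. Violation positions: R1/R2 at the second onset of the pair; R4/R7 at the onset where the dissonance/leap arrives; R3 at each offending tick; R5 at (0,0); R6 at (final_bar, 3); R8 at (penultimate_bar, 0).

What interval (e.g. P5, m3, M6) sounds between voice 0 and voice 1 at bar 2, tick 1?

P8

voice 0=A3 voice 1=A4 -> P8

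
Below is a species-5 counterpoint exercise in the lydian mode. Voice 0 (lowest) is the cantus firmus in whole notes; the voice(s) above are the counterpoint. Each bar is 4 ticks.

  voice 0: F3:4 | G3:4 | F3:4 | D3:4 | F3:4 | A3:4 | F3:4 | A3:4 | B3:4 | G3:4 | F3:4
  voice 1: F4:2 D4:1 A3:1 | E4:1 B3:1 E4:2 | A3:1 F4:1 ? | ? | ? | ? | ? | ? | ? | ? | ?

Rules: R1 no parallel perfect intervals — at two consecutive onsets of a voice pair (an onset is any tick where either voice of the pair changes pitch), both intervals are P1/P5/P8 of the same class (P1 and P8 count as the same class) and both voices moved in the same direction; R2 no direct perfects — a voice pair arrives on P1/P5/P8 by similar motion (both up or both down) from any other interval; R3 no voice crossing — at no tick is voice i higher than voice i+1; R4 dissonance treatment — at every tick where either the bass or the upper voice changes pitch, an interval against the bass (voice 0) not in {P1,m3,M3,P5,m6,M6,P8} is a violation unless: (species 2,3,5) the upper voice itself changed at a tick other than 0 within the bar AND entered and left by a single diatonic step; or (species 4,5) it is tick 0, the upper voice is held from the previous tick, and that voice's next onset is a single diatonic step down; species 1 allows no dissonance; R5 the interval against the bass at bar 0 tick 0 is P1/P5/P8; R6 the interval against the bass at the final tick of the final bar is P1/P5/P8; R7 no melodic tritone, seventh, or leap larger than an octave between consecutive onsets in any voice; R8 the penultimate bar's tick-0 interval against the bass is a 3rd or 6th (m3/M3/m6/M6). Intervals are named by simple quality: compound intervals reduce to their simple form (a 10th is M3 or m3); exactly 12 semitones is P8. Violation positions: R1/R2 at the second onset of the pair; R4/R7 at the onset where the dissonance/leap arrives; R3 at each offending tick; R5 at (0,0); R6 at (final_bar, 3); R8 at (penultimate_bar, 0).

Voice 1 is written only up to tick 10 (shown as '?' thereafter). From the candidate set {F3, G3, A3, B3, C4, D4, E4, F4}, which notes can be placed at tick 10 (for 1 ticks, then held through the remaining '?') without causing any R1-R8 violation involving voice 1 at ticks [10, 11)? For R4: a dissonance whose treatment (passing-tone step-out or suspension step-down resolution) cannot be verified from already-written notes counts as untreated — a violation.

{A3, C4, D4, F3, F4}

F3: legal
G3: violates R4,R7
A3: legal
B3: violates R4,R7
C4: legal
D4: legal
E4: violates R4
F4: legal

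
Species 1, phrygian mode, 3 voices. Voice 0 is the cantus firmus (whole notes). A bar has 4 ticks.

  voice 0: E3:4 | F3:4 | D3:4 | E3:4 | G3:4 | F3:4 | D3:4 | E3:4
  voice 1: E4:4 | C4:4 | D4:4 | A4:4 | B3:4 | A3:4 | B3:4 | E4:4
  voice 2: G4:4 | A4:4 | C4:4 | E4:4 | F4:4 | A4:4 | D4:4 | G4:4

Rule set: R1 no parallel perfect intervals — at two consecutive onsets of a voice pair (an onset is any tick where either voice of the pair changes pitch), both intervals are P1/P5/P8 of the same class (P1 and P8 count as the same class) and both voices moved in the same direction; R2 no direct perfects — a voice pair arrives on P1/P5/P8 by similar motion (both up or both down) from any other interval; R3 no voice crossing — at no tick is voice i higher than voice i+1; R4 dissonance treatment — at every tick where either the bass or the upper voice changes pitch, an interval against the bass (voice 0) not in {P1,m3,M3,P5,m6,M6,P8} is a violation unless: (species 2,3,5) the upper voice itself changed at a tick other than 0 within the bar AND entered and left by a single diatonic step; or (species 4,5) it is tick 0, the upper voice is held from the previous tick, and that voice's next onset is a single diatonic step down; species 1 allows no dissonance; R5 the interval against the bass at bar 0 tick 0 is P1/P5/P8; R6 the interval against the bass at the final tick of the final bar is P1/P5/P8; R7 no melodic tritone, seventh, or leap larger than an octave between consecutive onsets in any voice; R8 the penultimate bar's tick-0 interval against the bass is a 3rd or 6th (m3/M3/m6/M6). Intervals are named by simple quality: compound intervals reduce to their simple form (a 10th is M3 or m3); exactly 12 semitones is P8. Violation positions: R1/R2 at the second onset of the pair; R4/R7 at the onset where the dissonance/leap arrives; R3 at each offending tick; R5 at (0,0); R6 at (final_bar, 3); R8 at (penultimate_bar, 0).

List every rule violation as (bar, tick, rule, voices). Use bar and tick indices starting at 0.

bar 0: v0=E3 v1=E4 v2=G4 downbeat m3
bar 1: v0=F3 v1=C4 v2=A4 downbeat M3
bar 2: v0=D3 v1=D4 v2=C4 downbeat m7
bar 3: v0=E3 v1=A4 v2=E4 downbeat P8
bar 4: v0=G3 v1=B3 v2=F4 downbeat m7
bar 5: v0=F3 v1=A3 v2=A4 downbeat M3
bar 6: v0=D3 v1=B3 v2=D4 downbeat P8
bar 7: v0=E3 v1=E4 v2=G4 downbeat m3
  -> R5 @ bar 0 tick 0 v(0, 2): opens on m3
  -> R3 @ bar 2 tick 0 v(1, 2): D4 above C4
  -> R4 @ bar 2 tick 0 v(0, 2): D3/C4 m7 untreated
  -> R3 @ bar 2 tick 1 v(1, 2): D4 above C4
  -> R3 @ bar 2 tick 2 v(1, 2): D4 above C4
  -> R3 @ bar 2 tick 3 v(1, 2): D4 above C4
  -> R2 @ bar 3 tick 0 v(0, 2): D3/C4 m7 -> E3/E4 P8 similar
  -> R3 @ bar 3 tick 0 v(1, 2): A4 above E4
  -> R4 @ bar 3 tick 0 v(0, 1): E3/A4 P4 untreated
  -> R3 @ bar 3 tick 1 v(1, 2): A4 above E4
  -> R3 @ bar 3 tick 2 v(1, 2): A4 above E4
  -> R3 @ bar 3 tick 3 v(1, 2): A4 above E4
  -> R4 @ bar 4 tick 0 v(0, 2): G3/F4 m7 untreated
  -> R7 @ bar 4 tick 0 v(1,): A4->B3 leap 10st
  -> R2 @ bar 6 tick 0 v(0, 2): F3/A4 M3 -> D3/D4 P8 similar
  -> R8 @ bar 6 tick 0 v(0, 2): penult P8 not 3rd/6th
  -> R2 @ bar 7 tick 0 v(0, 1): D3/B3 M6 -> E3/E4 P8 similar
  -> R6 @ bar 7 tick 3 v(0, 2): closes on m3

(0, 0, R5, (0, 2))
(2, 0, R3, (1, 2))
(2, 0, R4, (0, 2))
(2, 1, R3, (1, 2))
(2, 2, R3, (1, 2))
(2, 3, R3, (1, 2))
(3, 0, R2, (0, 2))
(3, 0, R3, (1, 2))
(3, 0, R4, (0, 1))
(3, 1, R3, (1, 2))
(3, 2, R3, (1, 2))
(3, 3, R3, (1, 2))
(4, 0, R4, (0, 2))
(4, 0, R7, (1,))
(6, 0, R2, (0, 2))
(6, 0, R8, (0, 2))
(7, 0, R2, (0, 1))
(7, 3, R6, (0, 2))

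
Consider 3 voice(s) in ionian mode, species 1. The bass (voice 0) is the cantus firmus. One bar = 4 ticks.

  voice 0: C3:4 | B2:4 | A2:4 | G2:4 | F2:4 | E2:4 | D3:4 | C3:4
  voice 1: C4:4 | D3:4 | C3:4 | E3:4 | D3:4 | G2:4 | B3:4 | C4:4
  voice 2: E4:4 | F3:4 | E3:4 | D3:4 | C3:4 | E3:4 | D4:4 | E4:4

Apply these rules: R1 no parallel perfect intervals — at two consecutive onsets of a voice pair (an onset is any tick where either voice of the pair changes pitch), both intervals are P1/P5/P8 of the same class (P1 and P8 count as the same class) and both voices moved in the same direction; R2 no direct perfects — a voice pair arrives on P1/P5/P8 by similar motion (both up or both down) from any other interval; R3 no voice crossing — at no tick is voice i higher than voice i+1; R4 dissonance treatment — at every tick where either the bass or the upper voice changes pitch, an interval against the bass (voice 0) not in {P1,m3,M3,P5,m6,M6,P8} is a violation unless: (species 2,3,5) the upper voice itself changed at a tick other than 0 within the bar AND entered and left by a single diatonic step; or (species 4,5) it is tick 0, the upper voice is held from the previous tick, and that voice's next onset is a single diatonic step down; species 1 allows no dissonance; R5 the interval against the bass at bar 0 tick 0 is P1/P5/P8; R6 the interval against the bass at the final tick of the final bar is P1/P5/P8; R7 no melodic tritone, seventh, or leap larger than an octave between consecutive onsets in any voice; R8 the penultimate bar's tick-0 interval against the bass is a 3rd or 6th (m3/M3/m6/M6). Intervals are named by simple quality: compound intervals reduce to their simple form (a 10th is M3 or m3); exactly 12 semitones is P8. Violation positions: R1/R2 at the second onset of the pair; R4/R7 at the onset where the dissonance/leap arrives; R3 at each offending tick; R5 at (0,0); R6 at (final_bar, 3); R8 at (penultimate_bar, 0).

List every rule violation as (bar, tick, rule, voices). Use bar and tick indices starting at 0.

bar 0: v0=C3 v1=C4 v2=E4 downbeat M3
bar 1: v0=B2 v1=D3 v2=F3 downbeat TT
bar 2: v0=A2 v1=C3 v2=E3 downbeat P5
bar 3: v0=G2 v1=E3 v2=D3 downbeat P5
bar 4: v0=F2 v1=D3 v2=C3 downbeat P5
bar 5: v0=E2 v1=G2 v2=E3 downbeat P8
bar 6: v0=D3 v1=B3 v2=D4 downbeat P8
bar 7: v0=C3 v1=C4 v2=E4 downbeat M3
  -> R5 @ bar 0 tick 0 v(0, 2): opens on M3
  -> R4 @ bar 1 tick 0 v(0, 2): B2/F3 TT untreated
  -> R7 @ bar 1 tick 0 v(1,): C4->D3 leap 10st
  -> R7 @ bar 1 tick 0 v(2,): E4->F3 leap 11st
  -> R2 @ bar 2 tick 0 v(0, 2): B2/F3 TT -> A2/E3 P5 similar
  -> R1 @ bar 3 tick 0 v(0, 2): A2/E3 P5 -> G2/D3 P5 similar
  -> R3 @ bar 3 tick 0 v(1, 2): E3 above D3
  -> R3 @ bar 3 tick 1 v(1, 2): E3 above D3
  -> R3 @ bar 3 tick 2 v(1, 2): E3 above D3
  -> R3 @ bar 3 tick 3 v(1, 2): E3 above D3
  -> R1 @ bar 4 tick 0 v(0, 2): G2/D3 P5 -> F2/C3 P5 similar
  -> R3 @ bar 4 tick 0 v(1, 2): D3 above C3
  -> R3 @ bar 4 tick 1 v(1, 2): D3 above C3
  -> R3 @ bar 4 tick 2 v(1, 2): D3 above C3
  -> R3 @ bar 4 tick 3 v(1, 2): D3 above C3
  -> R1 @ bar 6 tick 0 v(0, 2): E2/E3 P8 -> D3/D4 P8 similar
  -> R7 @ bar 6 tick 0 v(0,): E2->D3 leap 10st
  -> R7 @ bar 6 tick 0 v(1,): G2->B3 leap 16st
  -> R7 @ bar 6 tick 0 v(2,): E3->D4 leap 10st
  -> R8 @ bar 6 tick 0 v(0, 2): penult P8 not 3rd/6th
  -> R6 @ bar 7 tick 3 v(0, 2): closes on M3

(0, 0, R5, (0, 2))
(1, 0, R4, (0, 2))
(1, 0, R7, (1,))
(1, 0, R7, (2,))
(2, 0, R2, (0, 2))
(3, 0, R1, (0, 2))
(3, 0, R3, (1, 2))
(3, 1, R3, (1, 2))
(3, 2, R3, (1, 2))
(3, 3, R3, (1, 2))
(4, 0, R1, (0, 2))
(4, 0, R3, (1, 2))
(4, 1, R3, (1, 2))
(4, 2, R3, (1, 2))
(4, 3, R3, (1, 2))
(6, 0, R1, (0, 2))
(6, 0, R7, (0,))
(6, 0, R7, (1,))
(6, 0, R7, (2,))
(6, 0, R8, (0, 2))
(7, 3, R6, (0, 2))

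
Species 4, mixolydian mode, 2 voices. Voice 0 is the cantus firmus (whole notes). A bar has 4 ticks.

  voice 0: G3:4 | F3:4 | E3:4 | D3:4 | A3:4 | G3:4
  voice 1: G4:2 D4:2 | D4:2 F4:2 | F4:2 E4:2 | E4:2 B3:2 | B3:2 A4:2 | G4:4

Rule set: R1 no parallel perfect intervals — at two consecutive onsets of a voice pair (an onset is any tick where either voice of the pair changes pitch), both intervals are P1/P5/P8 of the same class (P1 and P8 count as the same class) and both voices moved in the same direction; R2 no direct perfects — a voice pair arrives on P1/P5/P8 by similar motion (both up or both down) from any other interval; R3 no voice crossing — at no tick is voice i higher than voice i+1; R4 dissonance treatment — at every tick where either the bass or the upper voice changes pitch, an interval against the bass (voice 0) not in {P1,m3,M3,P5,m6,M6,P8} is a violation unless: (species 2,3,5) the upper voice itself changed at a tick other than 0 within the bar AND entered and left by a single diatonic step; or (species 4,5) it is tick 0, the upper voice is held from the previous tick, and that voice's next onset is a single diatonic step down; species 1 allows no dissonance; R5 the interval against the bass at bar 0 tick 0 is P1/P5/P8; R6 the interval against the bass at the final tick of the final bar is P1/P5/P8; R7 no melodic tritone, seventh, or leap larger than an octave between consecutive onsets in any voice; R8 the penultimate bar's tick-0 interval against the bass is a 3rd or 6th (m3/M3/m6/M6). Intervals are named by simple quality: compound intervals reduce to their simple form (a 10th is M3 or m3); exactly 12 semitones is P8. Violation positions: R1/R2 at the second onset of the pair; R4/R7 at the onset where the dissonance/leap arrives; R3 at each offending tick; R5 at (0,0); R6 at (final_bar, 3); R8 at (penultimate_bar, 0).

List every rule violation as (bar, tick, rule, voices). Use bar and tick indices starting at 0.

bar 0: v0=G3 v1=G4 downbeat P8
bar 1: v0=F3 v1=D4 downbeat M6
bar 2: v0=E3 v1=F4 downbeat m2
bar 3: v0=D3 v1=E4 downbeat M2
bar 4: v0=A3 v1=B3 downbeat M2
bar 5: v0=G3 v1=G4 downbeat P8
  -> R4 @ bar 3 tick 0 v(0, 1): D3/E4 M2 untreated
  -> R4 @ bar 4 tick 0 v(0, 1): A3/B3 M2 untreated
  -> R8 @ bar 4 tick 0 v(0, 1): penult M2 not 3rd/6th
  -> R7 @ bar 4 tick 2 v(1,): B3->A4 leap 10st
  -> R1 @ bar 5 tick 0 v(0, 1): A3/A4 P8 -> G3/G4 P8 similar

(3, 0, R4, (0, 1))
(4, 0, R4, (0, 1))
(4, 0, R8, (0, 1))
(4, 2, R7, (1,))
(5, 0, R1, (0, 1))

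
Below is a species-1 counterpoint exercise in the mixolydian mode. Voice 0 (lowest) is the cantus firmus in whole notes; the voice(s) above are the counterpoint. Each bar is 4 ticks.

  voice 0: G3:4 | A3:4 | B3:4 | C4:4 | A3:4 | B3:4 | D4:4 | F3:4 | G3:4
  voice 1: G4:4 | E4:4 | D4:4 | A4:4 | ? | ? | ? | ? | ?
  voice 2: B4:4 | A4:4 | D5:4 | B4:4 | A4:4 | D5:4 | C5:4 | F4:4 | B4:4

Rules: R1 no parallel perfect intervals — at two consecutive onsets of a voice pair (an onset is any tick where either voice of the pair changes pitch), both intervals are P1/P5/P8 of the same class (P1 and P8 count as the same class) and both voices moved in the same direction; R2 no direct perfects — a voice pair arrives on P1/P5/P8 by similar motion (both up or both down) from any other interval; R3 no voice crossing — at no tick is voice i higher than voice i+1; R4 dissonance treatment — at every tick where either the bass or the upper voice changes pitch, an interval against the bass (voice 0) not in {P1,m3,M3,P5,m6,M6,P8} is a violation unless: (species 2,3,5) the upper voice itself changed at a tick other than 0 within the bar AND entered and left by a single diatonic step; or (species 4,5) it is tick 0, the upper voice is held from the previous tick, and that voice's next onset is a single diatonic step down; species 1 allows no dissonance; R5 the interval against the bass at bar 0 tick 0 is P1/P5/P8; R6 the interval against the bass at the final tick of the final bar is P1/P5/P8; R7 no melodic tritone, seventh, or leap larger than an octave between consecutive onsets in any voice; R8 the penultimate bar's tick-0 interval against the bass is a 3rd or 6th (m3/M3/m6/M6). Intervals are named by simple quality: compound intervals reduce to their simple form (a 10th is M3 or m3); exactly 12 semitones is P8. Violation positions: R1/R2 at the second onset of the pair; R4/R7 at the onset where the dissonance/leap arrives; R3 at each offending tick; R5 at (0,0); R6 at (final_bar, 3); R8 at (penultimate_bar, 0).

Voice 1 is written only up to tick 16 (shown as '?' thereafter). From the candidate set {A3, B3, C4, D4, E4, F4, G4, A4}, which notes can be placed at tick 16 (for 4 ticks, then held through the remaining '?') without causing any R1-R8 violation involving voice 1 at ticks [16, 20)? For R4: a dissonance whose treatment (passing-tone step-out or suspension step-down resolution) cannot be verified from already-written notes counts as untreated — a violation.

{A4, C4, F4}

A3: violates R2
B3: violates R4,R7
C4: legal
D4: violates R2,R4
E4: violates R2
F4: legal
G4: violates R4
A4: legal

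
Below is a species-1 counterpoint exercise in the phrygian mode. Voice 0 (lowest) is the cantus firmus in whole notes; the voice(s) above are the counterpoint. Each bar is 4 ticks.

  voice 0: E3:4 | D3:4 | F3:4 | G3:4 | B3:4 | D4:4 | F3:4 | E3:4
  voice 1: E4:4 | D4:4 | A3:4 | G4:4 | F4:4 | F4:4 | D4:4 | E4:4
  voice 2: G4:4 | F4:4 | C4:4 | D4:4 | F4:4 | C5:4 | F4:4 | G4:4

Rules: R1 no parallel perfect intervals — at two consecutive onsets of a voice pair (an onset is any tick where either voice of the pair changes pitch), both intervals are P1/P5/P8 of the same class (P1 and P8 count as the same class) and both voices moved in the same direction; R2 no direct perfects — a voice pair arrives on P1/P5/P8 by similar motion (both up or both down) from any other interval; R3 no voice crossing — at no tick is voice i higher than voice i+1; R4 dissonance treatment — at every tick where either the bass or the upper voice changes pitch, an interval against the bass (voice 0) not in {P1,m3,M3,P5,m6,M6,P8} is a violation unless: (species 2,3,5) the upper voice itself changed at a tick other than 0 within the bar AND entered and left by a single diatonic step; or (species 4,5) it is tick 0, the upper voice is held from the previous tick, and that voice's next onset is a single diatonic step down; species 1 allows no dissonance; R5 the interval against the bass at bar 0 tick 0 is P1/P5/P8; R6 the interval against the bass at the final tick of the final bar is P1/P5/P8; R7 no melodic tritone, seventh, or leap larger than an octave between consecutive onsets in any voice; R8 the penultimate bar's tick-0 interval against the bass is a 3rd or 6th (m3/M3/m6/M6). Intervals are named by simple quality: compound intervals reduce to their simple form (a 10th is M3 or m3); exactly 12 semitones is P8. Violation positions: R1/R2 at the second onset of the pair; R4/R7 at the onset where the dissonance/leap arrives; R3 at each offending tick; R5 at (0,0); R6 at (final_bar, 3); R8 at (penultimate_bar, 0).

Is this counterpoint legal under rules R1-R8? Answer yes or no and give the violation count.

bar 0: v0=E3 v1=E4 v2=G4 (m3)
bar 1: v0=D3 v1=D4 v2=F4 (m3)
bar 2: v0=F3 v1=A3 v2=C4 (P5)
bar 3: v0=G3 v1=G4 v2=D4 (P5)
bar 4: v0=B3 v1=F4 v2=F4 (TT)
bar 5: v0=D4 v1=F4 v2=C5 (m7)
bar 6: v0=F3 v1=D4 v2=F4 (P8)
bar 7: v0=E3 v1=E4 v2=G4 (m3)
  R5 @ bar0.0: opens on m3
  R1 @ bar1.0: E3/E4 P8 -> D3/D4 P8 similar
  R1 @ bar3.0: F3/C4 P5 -> G3/D4 P5 similar
  R2 @ bar3.0: F3/A3 M3 -> G3/G4 P8 similar
  R3 @ bar3.0: G4 above D4
  R7 @ bar3.0: A3->G4 leap 10st
  R3 @ bar3.1: G4 above D4
  R3 @ bar3.2: G4 above D4
  R3 @ bar3.3: G4 above D4
  R4 @ bar4.0: B3/F4 TT untreated
  R4 @ bar4.0: B3/F4 TT untreated
  R4 @ bar5.0: D4/C5 m7 untreated
  R2 @ bar6.0: D4/C5 m7 -> F3/F4 P8 similar
  R8 @ bar6.0: penult P8 not 3rd/6th
  R6 @ bar7.3: closes on m3

No (15 violations)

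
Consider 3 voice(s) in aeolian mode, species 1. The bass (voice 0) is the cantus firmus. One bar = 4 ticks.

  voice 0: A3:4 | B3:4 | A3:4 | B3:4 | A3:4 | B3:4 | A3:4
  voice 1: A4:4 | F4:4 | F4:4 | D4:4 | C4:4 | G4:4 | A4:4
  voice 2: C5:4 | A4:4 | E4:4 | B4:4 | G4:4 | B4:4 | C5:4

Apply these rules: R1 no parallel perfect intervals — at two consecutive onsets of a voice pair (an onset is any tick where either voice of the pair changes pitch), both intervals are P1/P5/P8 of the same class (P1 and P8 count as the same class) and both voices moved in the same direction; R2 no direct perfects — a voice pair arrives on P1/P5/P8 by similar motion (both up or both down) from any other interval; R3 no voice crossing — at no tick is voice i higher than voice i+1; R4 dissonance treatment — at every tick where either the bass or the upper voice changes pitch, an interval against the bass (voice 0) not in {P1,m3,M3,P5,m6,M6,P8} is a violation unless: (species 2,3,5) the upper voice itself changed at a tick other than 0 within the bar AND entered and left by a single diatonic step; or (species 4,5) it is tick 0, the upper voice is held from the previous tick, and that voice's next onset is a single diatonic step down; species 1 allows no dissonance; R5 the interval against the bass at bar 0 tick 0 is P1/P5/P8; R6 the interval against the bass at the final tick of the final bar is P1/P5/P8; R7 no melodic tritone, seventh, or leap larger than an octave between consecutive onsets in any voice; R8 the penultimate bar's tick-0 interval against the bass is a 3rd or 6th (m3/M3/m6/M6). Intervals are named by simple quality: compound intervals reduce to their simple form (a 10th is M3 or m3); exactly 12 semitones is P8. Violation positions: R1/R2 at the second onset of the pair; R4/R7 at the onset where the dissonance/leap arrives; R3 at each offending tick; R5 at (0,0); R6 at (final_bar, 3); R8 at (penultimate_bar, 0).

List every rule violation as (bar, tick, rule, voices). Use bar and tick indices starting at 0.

bar 0: v0=A3 v1=A4 v2=C5 downbeat m3
bar 1: v0=B3 v1=F4 v2=A4 downbeat m7
bar 2: v0=A3 v1=F4 v2=E4 downbeat P5
bar 3: v0=B3 v1=D4 v2=B4 downbeat P8
bar 4: v0=A3 v1=C4 v2=G4 downbeat m7
bar 5: v0=B3 v1=G4 v2=B4 downbeat P8
bar 6: v0=A3 v1=A4 v2=C5 downbeat m3
  -> R5 @ bar 0 tick 0 v(0, 2): opens on m3
  -> R4 @ bar 1 tick 0 v(0, 1): B3/F4 TT untreated
  -> R4 @ bar 1 tick 0 v(0, 2): B3/A4 m7 untreated
  -> R2 @ bar 2 tick 0 v(0, 2): B3/A4 m7 -> A3/E4 P5 similar
  -> R3 @ bar 2 tick 0 v(1, 2): F4 above E4
  -> R3 @ bar 2 tick 1 v(1, 2): F4 above E4
  -> R3 @ bar 2 tick 2 v(1, 2): F4 above E4
  -> R3 @ bar 2 tick 3 v(1, 2): F4 above E4
  -> R2 @ bar 3 tick 0 v(0, 2): A3/E4 P5 -> B3/B4 P8 similar
  -> R2 @ bar 4 tick 0 v(1, 2): D4/B4 M6 -> C4/G4 P5 similar
  -> R4 @ bar 4 tick 0 v(0, 2): A3/G4 m7 untreated
  -> R2 @ bar 5 tick 0 v(0, 2): A3/G4 m7 -> B3/B4 P8 similar
  -> R8 @ bar 5 tick 0 v(0, 2): penult P8 not 3rd/6th
  -> R6 @ bar 6 tick 3 v(0, 2): closes on m3

(0, 0, R5, (0, 2))
(1, 0, R4, (0, 1))
(1, 0, R4, (0, 2))
(2, 0, R2, (0, 2))
(2, 0, R3, (1, 2))
(2, 1, R3, (1, 2))
(2, 2, R3, (1, 2))
(2, 3, R3, (1, 2))
(3, 0, R2, (0, 2))
(4, 0, R2, (1, 2))
(4, 0, R4, (0, 2))
(5, 0, R2, (0, 2))
(5, 0, R8, (0, 2))
(6, 3, R6, (0, 2))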